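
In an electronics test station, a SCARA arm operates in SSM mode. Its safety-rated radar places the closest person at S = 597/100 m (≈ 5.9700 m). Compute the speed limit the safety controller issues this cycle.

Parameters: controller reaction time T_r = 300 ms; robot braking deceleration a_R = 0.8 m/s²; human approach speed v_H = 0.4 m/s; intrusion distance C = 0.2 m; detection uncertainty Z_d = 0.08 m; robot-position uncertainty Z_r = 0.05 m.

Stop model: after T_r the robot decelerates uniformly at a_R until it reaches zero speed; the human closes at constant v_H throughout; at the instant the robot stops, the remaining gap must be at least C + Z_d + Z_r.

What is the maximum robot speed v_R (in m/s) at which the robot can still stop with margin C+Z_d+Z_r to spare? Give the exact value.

v_R_max = 12/5 m/s = 2.4000 m/s

at the boundary: (5/8)·v² + (4/5)·v + (-138/25) = 0
  disc = (4/5)² − 4·(5/8)·(-138/25) = 361/25 ; √disc = 19/5
  v_R = (−(4/5) + 19/5) / (2·(5/8)) = 12/5 m/s
check:
stop time T_s = (12/5)/(4/5) = 3.0000 s
robot in T_r: 2.4000·0.3000 = 0.7200 m
robot under decel: 2.4000²/(2·0.8000) = 3.6000 m
human over T_r+T_s: 0.4000·(0.3000+3.0000) = 1.3200 m
C+Z_d+Z_r = 0.2000+0.0800+0.0500 = 0.3300 m
sum ≈ 0.7200+3.6000+1.3200+0.3300 ≈ 5.9700 m = S ✓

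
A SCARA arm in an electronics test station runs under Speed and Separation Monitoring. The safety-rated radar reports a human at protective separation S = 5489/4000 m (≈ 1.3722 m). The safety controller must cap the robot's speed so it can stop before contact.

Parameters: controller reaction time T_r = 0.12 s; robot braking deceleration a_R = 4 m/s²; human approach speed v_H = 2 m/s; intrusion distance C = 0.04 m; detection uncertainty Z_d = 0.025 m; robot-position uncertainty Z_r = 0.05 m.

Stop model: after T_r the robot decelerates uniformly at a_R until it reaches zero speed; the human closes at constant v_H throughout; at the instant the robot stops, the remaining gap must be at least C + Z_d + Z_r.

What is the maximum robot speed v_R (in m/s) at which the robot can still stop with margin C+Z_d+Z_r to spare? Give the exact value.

v_R_max = 13/10 m/s = 1.3000 m/s

quadratic (1/8)·v² + (31/50)·v + (-4069/4000) = 0
  disc = (31/50)² − 4·(1/8)·(-4069/4000) = 35721/40000 ; √disc = 189/200
  v_R = (−(31/50) + 189/200) / (2·(1/8)) = 13/10 m/s
check:
stop time T_s = (13/10)/4 = 0.3250 s
reaction-phase robot travel = 1.3000·0.1200 = 0.1560 m
robot covers 1.3000·0.3250 − ½·4.0000·0.3250² = 0.2112 m while stopping
human over T_r+T_s: 2.0000·(0.1200+0.3250) = 0.8900 m
C+Z_d+Z_r = 0.0400+0.0250+0.0500 = 0.1150 m
sum ≈ 0.1560+0.2112+0.8900+0.1150 ≈ 1.3722 m = S ✓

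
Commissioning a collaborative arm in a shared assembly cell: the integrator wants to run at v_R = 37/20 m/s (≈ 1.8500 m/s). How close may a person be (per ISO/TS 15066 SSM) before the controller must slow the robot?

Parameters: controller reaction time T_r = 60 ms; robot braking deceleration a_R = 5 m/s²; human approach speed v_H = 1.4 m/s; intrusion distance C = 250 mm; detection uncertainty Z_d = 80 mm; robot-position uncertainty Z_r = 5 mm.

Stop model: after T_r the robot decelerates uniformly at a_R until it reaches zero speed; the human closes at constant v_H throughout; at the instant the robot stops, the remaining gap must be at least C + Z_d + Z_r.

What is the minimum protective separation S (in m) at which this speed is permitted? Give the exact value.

T_s = v_R/a_R = (37/20)/5 = 0.3700 s
robot covers v_R·T_r = 1.8500·0.0600 = 0.1110 m before braking
braking distance = 1.8500²/(2·5.0000) = 0.3422 m
person approaches 1.4000·(0.0600+0.3700) = 0.6020 m
C+Z_d+Z_r = 0.2500+0.0800+0.0050 = 0.3350 m
S_min ≈ 0.1110+0.3422+0.6020+0.3350  ⇒  S_min = 5561/4000 m

S_min = 5561/4000 m = 1.3902 m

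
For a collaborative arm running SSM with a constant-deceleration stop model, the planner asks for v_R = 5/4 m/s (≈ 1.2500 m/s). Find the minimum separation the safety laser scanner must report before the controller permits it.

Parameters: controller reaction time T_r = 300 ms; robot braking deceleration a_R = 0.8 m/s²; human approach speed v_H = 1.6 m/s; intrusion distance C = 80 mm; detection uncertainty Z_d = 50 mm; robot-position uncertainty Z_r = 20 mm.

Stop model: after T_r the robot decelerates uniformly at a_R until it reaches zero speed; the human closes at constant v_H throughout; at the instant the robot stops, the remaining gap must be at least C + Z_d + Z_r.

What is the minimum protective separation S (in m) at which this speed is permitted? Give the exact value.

S_min = 14341/3200 m = 4.4816 m

stop time T_s = (5/4)/(4/5) = 1.5625 s
robot covers v_R·T_r = 1.2500·0.3000 = 0.3750 m before braking
robot covers 1.2500·1.5625 − ½·0.8000·1.5625² = 0.9766 m while stopping
human over T_r+T_s: 1.6000·(0.3000+1.5625) = 2.9800 m
C+Z_d+Z_r = 0.0800+0.0500+0.0200 = 0.1500 m
S_min ≈ 0.3750+0.9766+2.9800+0.1500  ⇒  S_min = 14341/3200 m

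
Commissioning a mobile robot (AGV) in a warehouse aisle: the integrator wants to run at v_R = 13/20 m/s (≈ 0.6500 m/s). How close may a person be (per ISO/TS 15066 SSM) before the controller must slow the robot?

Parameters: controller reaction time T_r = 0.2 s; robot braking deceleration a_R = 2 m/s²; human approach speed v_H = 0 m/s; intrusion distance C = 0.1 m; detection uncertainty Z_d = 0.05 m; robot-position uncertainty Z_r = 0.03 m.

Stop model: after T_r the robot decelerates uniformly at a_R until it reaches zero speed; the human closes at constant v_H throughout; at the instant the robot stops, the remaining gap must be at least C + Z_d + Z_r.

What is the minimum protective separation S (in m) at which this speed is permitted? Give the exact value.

S_min = 133/320 m = 0.4156 m

braking lasts T_s = (13/20)/2 = 0.3250 s
robot covers v_R·T_r = 0.6500·0.2000 = 0.1300 m before braking
robot covers 0.6500·0.3250 − ½·2.0000·0.3250² = 0.1056 m while stopping
person approaches 0.0000·(0.2000+0.3250) = 0.0000 m
residual clearance needed = 0.1000+0.0500+0.0300 = 0.1800 m
S_min ≈ 0.1300+0.1056+0.0000+0.1800  ⇒  S_min = 133/320 m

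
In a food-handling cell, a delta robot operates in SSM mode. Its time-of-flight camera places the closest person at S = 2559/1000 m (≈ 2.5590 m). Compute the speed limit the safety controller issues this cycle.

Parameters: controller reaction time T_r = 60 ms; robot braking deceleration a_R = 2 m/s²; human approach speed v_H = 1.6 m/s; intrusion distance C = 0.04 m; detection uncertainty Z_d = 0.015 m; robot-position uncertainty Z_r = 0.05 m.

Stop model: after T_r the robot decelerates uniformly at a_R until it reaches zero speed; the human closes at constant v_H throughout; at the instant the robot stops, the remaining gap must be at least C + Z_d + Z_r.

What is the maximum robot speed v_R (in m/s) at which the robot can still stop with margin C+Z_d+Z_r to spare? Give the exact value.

v_R_max = 9/5 m/s = 1.8000 m/s

at the boundary: (1/4)·v² + (43/50)·v + (-1179/500) = 0
  disc = (43/50)² − 4·(1/4)·(-1179/500) = 1936/625 ; √disc = 44/25
  v_R = (−(43/50) + 44/25) / (2·(1/4)) = 9/5 m/s
check:
braking lasts T_s = (9/5)/2 = 0.9000 s
robot in T_r: 1.8000·0.0600 = 0.1080 m
braking distance = 1.8000²/(2·2.0000) = 0.8100 m
human over T_r+T_s: 1.6000·(0.0600+0.9000) = 1.5360 m
margins: 0.0400+0.0150+0.0500 = 0.1050 m
sum ≈ 0.1080+0.8100+1.5360+0.1050 ≈ 2.5590 m = S ✓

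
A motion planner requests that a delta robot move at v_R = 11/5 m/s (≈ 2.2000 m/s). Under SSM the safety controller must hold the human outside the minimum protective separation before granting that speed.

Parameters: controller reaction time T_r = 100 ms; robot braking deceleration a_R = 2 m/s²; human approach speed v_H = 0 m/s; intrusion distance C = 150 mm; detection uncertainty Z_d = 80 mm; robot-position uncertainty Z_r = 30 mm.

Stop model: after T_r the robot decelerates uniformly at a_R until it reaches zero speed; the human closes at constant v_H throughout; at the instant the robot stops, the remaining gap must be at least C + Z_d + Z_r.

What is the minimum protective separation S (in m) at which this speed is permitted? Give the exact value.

stop time T_s = (11/5)/2 = 1.1000 s
robot in T_r: 2.2000·0.1000 = 0.2200 m
robot under decel: 2.2000²/(2·2.0000) = 1.2100 m
human over T_r+T_s: 0.0000·(0.1000+1.1000) = 0.0000 m
C+Z_d+Z_r = 0.1500+0.0800+0.0300 = 0.2600 m
S_min ≈ 0.2200+1.2100+0.0000+0.2600  ⇒  S_min = 169/100 m

S_min = 169/100 m = 1.6900 m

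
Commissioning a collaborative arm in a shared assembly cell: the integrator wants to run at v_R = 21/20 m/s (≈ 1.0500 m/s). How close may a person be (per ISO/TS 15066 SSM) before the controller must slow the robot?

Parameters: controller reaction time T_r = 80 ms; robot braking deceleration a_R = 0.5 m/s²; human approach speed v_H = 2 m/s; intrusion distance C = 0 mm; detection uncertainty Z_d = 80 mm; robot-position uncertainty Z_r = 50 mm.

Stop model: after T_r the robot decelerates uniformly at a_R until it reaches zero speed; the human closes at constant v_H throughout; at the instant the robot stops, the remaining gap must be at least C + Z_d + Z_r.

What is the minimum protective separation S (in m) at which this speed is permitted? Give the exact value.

T_s = v_R/a_R = (21/20)/(1/2) = 2.1000 s
robot covers v_R·T_r = 1.0500·0.0800 = 0.0840 m before braking
braking distance = 1.0500²/(2·0.5000) = 1.1025 m
human closes 2.0000·2.1800 = 4.3600 m
margins: 0.0000+0.0800+0.0500 = 0.1300 m
S_min ≈ 0.0840+1.1025+4.3600+0.1300  ⇒  S_min = 11353/2000 m

S_min = 11353/2000 m = 5.6765 m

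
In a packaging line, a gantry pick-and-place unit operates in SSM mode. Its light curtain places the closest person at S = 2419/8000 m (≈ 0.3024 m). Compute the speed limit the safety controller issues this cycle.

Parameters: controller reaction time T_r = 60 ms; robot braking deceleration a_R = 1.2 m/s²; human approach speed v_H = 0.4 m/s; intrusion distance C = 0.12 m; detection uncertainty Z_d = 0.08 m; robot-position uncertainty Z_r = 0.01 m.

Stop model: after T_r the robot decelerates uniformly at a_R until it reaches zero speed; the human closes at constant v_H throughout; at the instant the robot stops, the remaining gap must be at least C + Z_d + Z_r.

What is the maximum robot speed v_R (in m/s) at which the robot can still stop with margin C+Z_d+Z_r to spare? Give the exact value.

at the boundary: (5/12)·v² + (59/150)·v + (-547/8000) = 0
  disc = (59/150)² − 4·(5/12)·(-547/8000) = 96721/360000 ; √disc = 311/600
  v_R = (−(59/150) + 311/600) / (2·(5/12)) = 3/20 m/s
check:
braking lasts T_s = (3/20)/(6/5) = 0.1250 s
robot in T_r: 0.1500·0.0600 = 0.0090 m
robot covers 0.1500·0.1250 − ½·1.2000·0.1250² = 0.0094 m while stopping
human closes 0.4000·0.1850 = 0.0740 m
C+Z_d+Z_r = 0.1200+0.0800+0.0100 = 0.2100 m
sum ≈ 0.0090+0.0094+0.0740+0.2100 ≈ 0.3024 m = S ✓

v_R_max = 3/20 m/s = 0.1500 m/s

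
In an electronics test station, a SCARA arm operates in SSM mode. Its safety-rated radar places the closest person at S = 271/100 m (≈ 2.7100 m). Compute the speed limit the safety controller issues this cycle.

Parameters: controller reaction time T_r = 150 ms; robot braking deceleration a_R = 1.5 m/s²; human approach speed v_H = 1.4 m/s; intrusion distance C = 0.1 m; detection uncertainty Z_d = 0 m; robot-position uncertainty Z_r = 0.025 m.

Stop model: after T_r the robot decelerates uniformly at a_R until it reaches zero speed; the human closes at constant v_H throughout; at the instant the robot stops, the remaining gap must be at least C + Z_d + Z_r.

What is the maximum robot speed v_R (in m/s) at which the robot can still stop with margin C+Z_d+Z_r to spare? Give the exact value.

v_R_max = 3/2 m/s = 1.5000 m/s

collect terms ⇒ (1/3)·v_R² + (13/12)·v_R + (-19/8) = 0
  disc = (13/12)² − 4·(1/3)·(-19/8) = 625/144 ; √disc = 25/12
  v_R = (−(13/12) + 25/12) / (2·(1/3)) = 3/2 m/s
check:
T_s = v_R/a_R = (3/2)/(3/2) = 1.0000 s
reaction-phase robot travel = 1.5000·0.1500 = 0.2250 m
braking distance = 1.5000²/(2·1.5000) = 0.7500 m
person approaches 1.4000·(0.1500+1.0000) = 1.6100 m
residual clearance needed = 0.1000+0.0000+0.0250 = 0.1250 m
sum ≈ 0.2250+0.7500+1.6100+0.1250 ≈ 2.7100 m = S ✓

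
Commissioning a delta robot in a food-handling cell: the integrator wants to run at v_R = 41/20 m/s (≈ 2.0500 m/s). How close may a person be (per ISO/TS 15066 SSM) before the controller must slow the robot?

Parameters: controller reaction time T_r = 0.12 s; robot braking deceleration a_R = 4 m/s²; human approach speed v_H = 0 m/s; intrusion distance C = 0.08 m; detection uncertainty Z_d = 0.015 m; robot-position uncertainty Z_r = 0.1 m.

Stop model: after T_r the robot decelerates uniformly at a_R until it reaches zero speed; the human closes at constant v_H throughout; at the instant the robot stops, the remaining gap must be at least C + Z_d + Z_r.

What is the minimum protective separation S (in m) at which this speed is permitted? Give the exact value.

T_s = v_R/a_R = (41/20)/4 = 0.5125 s
robot in T_r: 2.0500·0.1200 = 0.2460 m
robot covers 2.0500·0.5125 − ½·4.0000·0.5125² = 0.5253 m while stopping
human over T_r+T_s: 0.0000·(0.1200+0.5125) = 0.0000 m
margins: 0.0800+0.0150+0.1000 = 0.1950 m
S_min ≈ 0.2460+0.5253+0.0000+0.1950  ⇒  S_min = 15461/16000 m

S_min = 15461/16000 m = 0.9663 m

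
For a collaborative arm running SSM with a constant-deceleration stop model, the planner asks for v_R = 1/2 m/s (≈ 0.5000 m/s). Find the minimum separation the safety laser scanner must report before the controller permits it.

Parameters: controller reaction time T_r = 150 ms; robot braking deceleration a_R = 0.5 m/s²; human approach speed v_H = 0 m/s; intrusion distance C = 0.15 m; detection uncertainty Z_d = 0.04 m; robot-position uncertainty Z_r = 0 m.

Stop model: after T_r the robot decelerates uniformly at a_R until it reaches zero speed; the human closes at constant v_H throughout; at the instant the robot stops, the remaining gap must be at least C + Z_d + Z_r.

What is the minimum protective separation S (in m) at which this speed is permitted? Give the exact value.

S_min = 103/200 m = 0.5150 m

braking lasts T_s = (1/2)/(1/2) = 1.0000 s
reaction-phase robot travel = 0.5000·0.1500 = 0.0750 m
robot covers 0.5000·1.0000 − ½·0.5000·1.0000² = 0.2500 m while stopping
human closes 0.0000·1.1500 = 0.0000 m
residual clearance needed = 0.1500+0.0400+0.0000 = 0.1900 m
S_min ≈ 0.0750+0.2500+0.0000+0.1900  ⇒  S_min = 103/200 m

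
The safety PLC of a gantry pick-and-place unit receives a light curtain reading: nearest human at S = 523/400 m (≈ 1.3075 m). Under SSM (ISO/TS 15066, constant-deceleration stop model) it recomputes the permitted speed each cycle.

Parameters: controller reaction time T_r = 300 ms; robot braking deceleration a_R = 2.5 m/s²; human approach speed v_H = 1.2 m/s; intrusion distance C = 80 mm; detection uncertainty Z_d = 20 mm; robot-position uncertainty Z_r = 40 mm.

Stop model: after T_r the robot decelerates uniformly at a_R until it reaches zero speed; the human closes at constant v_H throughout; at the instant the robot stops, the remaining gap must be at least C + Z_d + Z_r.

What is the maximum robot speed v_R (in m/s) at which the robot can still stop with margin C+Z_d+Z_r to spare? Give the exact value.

v_R_max = 17/20 m/s = 0.8500 m/s

quadratic (1/5)·v² + (39/50)·v + (-323/400) = 0
  disc = (39/50)² − 4·(1/5)·(-323/400) = 784/625 ; √disc = 28/25
  v_R = (−(39/50) + 28/25) / (2·(1/5)) = 17/20 m/s
check:
stop time T_s = (17/20)/(5/2) = 0.3400 s
robot covers v_R·T_r = 0.8500·0.3000 = 0.2550 m before braking
robot covers 0.8500·0.3400 − ½·2.5000·0.3400² = 0.1445 m while stopping
human over T_r+T_s: 1.2000·(0.3000+0.3400) = 0.7680 m
C+Z_d+Z_r = 0.0800+0.0200+0.0400 = 0.1400 m
sum ≈ 0.2550+0.1445+0.7680+0.1400 ≈ 1.3075 m = S ✓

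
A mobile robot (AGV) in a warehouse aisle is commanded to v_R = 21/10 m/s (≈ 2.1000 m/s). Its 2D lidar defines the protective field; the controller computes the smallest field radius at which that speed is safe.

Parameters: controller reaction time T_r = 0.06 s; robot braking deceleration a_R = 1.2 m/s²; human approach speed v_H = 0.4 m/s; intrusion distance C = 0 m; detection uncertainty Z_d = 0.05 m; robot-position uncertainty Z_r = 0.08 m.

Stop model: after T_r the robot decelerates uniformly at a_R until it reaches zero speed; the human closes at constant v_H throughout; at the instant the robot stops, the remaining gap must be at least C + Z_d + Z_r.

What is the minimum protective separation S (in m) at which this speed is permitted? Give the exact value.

braking lasts T_s = (21/10)/(6/5) = 1.7500 s
reaction-phase robot travel = 2.1000·0.0600 = 0.1260 m
robot covers 2.1000·1.7500 − ½·1.2000·1.7500² = 1.8375 m while stopping
person approaches 0.4000·(0.0600+1.7500) = 0.7240 m
margins: 0.0000+0.0500+0.0800 = 0.1300 m
S_min ≈ 0.1260+1.8375+0.7240+0.1300  ⇒  S_min = 1127/400 m

S_min = 1127/400 m = 2.8175 m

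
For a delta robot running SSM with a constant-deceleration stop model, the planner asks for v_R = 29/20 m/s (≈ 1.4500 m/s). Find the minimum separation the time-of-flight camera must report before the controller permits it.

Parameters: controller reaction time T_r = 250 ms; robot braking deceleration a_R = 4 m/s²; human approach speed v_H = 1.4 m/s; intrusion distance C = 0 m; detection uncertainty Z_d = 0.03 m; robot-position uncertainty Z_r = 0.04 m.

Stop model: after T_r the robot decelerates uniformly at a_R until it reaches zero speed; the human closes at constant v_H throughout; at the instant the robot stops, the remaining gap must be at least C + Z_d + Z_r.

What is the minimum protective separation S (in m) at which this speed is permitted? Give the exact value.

S_min = 4969/3200 m = 1.5528 m

braking lasts T_s = (29/20)/4 = 0.3625 s
reaction-phase robot travel = 1.4500·0.2500 = 0.3625 m
robot covers 1.4500·0.3625 − ½·4.0000·0.3625² = 0.2628 m while stopping
person approaches 1.4000·(0.2500+0.3625) = 0.8575 m
residual clearance needed = 0.0000+0.0300+0.0400 = 0.0700 m
S_min ≈ 0.3625+0.2628+0.8575+0.0700  ⇒  S_min = 4969/3200 m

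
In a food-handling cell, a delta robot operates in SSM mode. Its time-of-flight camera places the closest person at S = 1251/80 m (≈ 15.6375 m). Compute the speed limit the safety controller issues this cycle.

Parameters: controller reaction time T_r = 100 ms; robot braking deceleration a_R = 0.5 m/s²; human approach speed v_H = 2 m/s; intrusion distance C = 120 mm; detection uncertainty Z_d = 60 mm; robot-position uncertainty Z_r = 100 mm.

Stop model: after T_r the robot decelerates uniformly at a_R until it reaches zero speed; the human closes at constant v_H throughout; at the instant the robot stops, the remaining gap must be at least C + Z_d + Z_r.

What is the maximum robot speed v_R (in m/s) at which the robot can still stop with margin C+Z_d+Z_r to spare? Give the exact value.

v_R_max = 47/20 m/s = 2.3500 m/s

at the boundary: (1)·v² + (41/10)·v + (-6063/400) = 0
  disc = (41/10)² − 4·(1)·(-6063/400) = 1936/25 ; √disc = 44/5
  v_R = (−(41/10) + 44/5) / (2·(1)) = 47/20 m/s
check:
T_s = v_R/a_R = (47/20)/(1/2) = 4.7000 s
robot in T_r: 2.3500·0.1000 = 0.2350 m
robot covers 2.3500·4.7000 − ½·0.5000·4.7000² = 5.5225 m while stopping
human closes 2.0000·4.8000 = 9.6000 m
C+Z_d+Z_r = 0.1200+0.0600+0.1000 = 0.2800 m
sum ≈ 0.2350+5.5225+9.6000+0.2800 ≈ 15.6375 m = S ✓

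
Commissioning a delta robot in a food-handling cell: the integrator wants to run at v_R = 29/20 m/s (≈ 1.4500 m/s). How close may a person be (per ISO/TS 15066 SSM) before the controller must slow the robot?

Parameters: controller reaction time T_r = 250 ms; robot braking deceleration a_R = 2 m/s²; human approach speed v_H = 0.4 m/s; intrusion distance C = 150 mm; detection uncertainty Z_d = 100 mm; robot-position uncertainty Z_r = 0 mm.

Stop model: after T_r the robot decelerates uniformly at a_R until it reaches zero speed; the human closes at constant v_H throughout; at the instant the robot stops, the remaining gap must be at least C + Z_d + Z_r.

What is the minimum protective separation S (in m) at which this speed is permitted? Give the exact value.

T_s = v_R/a_R = (29/20)/2 = 0.7250 s
robot in T_r: 1.4500·0.2500 = 0.3625 m
robot under decel: 1.4500²/(2·2.0000) = 0.5256 m
human closes 0.4000·0.9750 = 0.3900 m
C+Z_d+Z_r = 0.1500+0.1000+0.0000 = 0.2500 m
S_min ≈ 0.3625+0.5256+0.3900+0.2500  ⇒  S_min = 489/320 m

S_min = 489/320 m = 1.5281 m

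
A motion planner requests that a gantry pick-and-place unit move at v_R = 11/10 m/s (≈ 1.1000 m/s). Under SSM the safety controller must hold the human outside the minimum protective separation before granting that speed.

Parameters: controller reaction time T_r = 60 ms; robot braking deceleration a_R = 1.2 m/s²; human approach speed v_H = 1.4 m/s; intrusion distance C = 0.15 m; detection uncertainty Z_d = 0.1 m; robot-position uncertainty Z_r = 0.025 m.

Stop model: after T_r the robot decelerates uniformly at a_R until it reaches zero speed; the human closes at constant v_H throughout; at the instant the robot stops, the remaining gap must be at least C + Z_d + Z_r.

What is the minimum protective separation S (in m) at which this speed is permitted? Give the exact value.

S_min = 177/80 m = 2.2125 m

braking lasts T_s = (11/10)/(6/5) = 0.9167 s
robot in T_r: 1.1000·0.0600 = 0.0660 m
braking distance = 1.1000²/(2·1.2000) = 0.5042 m
human over T_r+T_s: 1.4000·(0.0600+0.9167) = 1.3673 m
residual clearance needed = 0.1500+0.1000+0.0250 = 0.2750 m
S_min ≈ 0.0660+0.5042+1.3673+0.2750  ⇒  S_min = 177/80 m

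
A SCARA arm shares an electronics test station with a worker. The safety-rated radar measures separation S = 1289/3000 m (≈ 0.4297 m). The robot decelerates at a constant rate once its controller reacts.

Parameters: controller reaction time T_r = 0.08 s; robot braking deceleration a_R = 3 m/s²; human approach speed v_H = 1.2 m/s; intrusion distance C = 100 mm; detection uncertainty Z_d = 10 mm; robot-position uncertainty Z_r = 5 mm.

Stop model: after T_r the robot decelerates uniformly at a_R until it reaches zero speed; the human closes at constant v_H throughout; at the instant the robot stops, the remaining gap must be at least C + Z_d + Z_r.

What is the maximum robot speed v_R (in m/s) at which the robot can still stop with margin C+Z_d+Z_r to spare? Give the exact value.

v_R_max = 2/5 m/s = 0.4000 m/s

collect terms ⇒ (1/6)·v_R² + (12/25)·v_R + (-82/375) = 0
  disc = (12/25)² − 4·(1/6)·(-82/375) = 2116/5625 ; √disc = 46/75
  v_R = (−(12/25) + 46/75) / (2·(1/6)) = 2/5 m/s
check:
braking lasts T_s = (2/5)/3 = 0.1333 s
robot covers v_R·T_r = 0.4000·0.0800 = 0.0320 m before braking
robot covers 0.4000·0.1333 − ½·3.0000·0.1333² = 0.0267 m while stopping
human over T_r+T_s: 1.2000·(0.0800+0.1333) = 0.2560 m
residual clearance needed = 0.1000+0.0100+0.0050 = 0.1150 m
sum ≈ 0.0320+0.0267+0.2560+0.1150 ≈ 0.4297 m = S ✓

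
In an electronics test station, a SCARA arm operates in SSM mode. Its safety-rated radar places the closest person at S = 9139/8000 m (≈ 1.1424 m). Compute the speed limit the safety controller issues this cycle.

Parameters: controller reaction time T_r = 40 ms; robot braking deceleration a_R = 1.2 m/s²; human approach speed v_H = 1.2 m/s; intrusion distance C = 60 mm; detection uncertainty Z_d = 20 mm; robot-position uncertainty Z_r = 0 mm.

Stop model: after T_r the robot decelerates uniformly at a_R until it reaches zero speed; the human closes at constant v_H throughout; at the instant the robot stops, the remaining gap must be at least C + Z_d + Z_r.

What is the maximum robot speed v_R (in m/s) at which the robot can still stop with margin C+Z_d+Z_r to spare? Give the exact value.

v_R_max = 3/4 m/s = 0.7500 m/s

collect terms ⇒ (5/12)·v_R² + (26/25)·v_R + (-1623/1600) = 0
  disc = (26/25)² − 4·(5/12)·(-1623/1600) = 110889/40000 ; √disc = 333/200
  v_R = (−(26/25) + 333/200) / (2·(5/12)) = 3/4 m/s
check:
braking lasts T_s = (3/4)/(6/5) = 0.6250 s
reaction-phase robot travel = 0.7500·0.0400 = 0.0300 m
robot under decel: 0.7500²/(2·1.2000) = 0.2344 m
human closes 1.2000·0.6650 = 0.7980 m
C+Z_d+Z_r = 0.0600+0.0200+0.0000 = 0.0800 m
sum ≈ 0.0300+0.2344+0.7980+0.0800 ≈ 1.1424 m = S ✓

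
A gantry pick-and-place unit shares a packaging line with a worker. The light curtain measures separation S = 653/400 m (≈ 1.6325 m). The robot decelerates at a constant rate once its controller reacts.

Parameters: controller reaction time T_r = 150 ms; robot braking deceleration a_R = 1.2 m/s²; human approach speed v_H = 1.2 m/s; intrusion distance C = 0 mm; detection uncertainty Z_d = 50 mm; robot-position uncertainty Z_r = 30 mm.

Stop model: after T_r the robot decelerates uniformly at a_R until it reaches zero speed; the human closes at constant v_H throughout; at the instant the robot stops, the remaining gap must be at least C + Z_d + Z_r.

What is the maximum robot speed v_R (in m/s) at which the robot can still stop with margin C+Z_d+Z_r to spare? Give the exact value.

v_R_max = 9/10 m/s = 0.9000 m/s

collect terms ⇒ (5/12)·v_R² + (23/20)·v_R + (-549/400) = 0
  disc = (23/20)² − 4·(5/12)·(-549/400) = 361/100 ; √disc = 19/10
  v_R = (−(23/20) + 19/10) / (2·(5/12)) = 9/10 m/s
check:
T_s = v_R/a_R = (9/10)/(6/5) = 0.7500 s
reaction-phase robot travel = 0.9000·0.1500 = 0.1350 m
robot under decel: 0.9000²/(2·1.2000) = 0.3375 m
human over T_r+T_s: 1.2000·(0.1500+0.7500) = 1.0800 m
C+Z_d+Z_r = 0.0000+0.0500+0.0300 = 0.0800 m
sum ≈ 0.1350+0.3375+1.0800+0.0800 ≈ 1.6325 m = S ✓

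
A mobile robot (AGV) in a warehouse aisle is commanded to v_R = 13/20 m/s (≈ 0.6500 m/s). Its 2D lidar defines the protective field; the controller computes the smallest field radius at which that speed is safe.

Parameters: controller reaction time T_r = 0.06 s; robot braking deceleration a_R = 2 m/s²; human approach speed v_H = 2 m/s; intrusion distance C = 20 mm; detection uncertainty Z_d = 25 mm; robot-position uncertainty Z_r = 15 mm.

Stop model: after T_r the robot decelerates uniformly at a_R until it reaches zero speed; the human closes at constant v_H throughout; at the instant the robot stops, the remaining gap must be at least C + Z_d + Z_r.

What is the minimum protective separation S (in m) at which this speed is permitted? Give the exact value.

T_s = v_R/a_R = (13/20)/2 = 0.3250 s
reaction-phase robot travel = 0.6500·0.0600 = 0.0390 m
robot covers 0.6500·0.3250 − ½·2.0000·0.3250² = 0.1056 m while stopping
person approaches 2.0000·(0.0600+0.3250) = 0.7700 m
margins: 0.0200+0.0250+0.0150 = 0.0600 m
S_min ≈ 0.0390+0.1056+0.7700+0.0600  ⇒  S_min = 7797/8000 m

S_min = 7797/8000 m = 0.9746 m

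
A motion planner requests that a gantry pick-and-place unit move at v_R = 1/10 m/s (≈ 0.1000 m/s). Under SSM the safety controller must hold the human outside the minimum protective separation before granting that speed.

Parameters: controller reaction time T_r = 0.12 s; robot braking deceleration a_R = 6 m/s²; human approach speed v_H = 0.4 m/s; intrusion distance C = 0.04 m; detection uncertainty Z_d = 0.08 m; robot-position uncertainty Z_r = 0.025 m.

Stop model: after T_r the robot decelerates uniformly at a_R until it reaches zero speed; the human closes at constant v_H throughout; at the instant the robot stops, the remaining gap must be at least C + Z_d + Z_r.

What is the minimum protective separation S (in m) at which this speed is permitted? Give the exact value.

S_min = 17/80 m = 0.2125 m

stop time T_s = (1/10)/6 = 0.0167 s
robot covers v_R·T_r = 0.1000·0.1200 = 0.0120 m before braking
robot under decel: 0.1000²/(2·6.0000) = 0.0008 m
human closes 0.4000·0.1367 = 0.0547 m
residual clearance needed = 0.0400+0.0800+0.0250 = 0.1450 m
S_min ≈ 0.0120+0.0008+0.0547+0.1450  ⇒  S_min = 17/80 m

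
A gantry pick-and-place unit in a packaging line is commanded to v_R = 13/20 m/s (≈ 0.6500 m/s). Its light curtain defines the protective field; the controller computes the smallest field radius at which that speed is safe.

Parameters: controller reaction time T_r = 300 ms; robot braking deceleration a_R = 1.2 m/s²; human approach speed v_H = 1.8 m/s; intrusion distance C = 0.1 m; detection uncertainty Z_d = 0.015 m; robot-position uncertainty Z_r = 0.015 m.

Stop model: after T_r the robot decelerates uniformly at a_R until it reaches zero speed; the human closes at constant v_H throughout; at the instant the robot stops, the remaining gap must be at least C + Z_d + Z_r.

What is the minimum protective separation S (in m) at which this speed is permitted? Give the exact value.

T_s = v_R/a_R = (13/20)/(6/5) = 0.5417 s
reaction-phase robot travel = 0.6500·0.3000 = 0.1950 m
braking distance = 0.6500²/(2·1.2000) = 0.1760 m
human closes 1.8000·0.8417 = 1.5150 m
C+Z_d+Z_r = 0.1000+0.0150+0.0150 = 0.1300 m
S_min ≈ 0.1950+0.1760+1.5150+0.1300  ⇒  S_min = 9677/4800 m

S_min = 9677/4800 m = 2.0160 m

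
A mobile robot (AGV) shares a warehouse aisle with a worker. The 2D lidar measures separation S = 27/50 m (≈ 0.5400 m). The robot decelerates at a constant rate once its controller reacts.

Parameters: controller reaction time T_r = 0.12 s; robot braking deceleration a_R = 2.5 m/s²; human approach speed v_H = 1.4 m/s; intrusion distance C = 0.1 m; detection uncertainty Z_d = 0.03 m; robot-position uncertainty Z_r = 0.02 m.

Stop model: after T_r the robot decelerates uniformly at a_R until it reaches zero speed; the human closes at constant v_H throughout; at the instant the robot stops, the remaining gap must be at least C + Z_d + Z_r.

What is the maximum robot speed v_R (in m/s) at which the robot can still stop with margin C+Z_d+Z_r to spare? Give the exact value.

collect terms ⇒ (1/5)·v_R² + (17/25)·v_R + (-111/500) = 0
  disc = (17/25)² − 4·(1/5)·(-111/500) = 16/25 ; √disc = 4/5
  v_R = (−(17/25) + 4/5) / (2·(1/5)) = 3/10 m/s
check:
stop time T_s = (3/10)/(5/2) = 0.1200 s
robot covers v_R·T_r = 0.3000·0.1200 = 0.0360 m before braking
robot under decel: 0.3000²/(2·2.5000) = 0.0180 m
human closes 1.4000·0.2400 = 0.3360 m
C+Z_d+Z_r = 0.1000+0.0300+0.0200 = 0.1500 m
sum ≈ 0.0360+0.0180+0.3360+0.1500 ≈ 0.5400 m = S ✓

v_R_max = 3/10 m/s = 0.3000 m/s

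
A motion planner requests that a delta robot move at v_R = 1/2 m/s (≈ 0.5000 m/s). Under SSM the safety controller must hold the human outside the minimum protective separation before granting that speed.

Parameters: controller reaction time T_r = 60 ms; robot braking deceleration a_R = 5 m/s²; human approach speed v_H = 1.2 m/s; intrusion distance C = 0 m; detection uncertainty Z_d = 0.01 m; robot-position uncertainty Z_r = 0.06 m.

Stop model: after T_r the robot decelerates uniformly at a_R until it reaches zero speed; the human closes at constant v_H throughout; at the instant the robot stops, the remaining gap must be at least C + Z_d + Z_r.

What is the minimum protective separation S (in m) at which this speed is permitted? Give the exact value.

braking lasts T_s = (1/2)/5 = 0.1000 s
reaction-phase robot travel = 0.5000·0.0600 = 0.0300 m
robot under decel: 0.5000²/(2·5.0000) = 0.0250 m
human closes 1.2000·0.1600 = 0.1920 m
residual clearance needed = 0.0000+0.0100+0.0600 = 0.0700 m
S_min ≈ 0.0300+0.0250+0.1920+0.0700  ⇒  S_min = 317/1000 m

S_min = 317/1000 m = 0.3170 m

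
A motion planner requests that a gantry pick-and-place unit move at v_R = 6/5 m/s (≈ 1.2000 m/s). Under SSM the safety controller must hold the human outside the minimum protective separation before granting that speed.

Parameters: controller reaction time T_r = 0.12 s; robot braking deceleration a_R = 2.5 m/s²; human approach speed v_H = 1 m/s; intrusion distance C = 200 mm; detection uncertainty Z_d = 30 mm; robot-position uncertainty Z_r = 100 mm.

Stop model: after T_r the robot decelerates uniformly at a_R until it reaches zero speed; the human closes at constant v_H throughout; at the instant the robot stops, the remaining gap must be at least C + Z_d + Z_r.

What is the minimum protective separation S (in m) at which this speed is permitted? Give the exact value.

stop time T_s = (6/5)/(5/2) = 0.4800 s
robot covers v_R·T_r = 1.2000·0.1200 = 0.1440 m before braking
robot covers 1.2000·0.4800 − ½·2.5000·0.4800² = 0.2880 m while stopping
human over T_r+T_s: 1.0000·(0.1200+0.4800) = 0.6000 m
C+Z_d+Z_r = 0.2000+0.0300+0.1000 = 0.3300 m
S_min ≈ 0.1440+0.2880+0.6000+0.3300  ⇒  S_min = 681/500 m

S_min = 681/500 m = 1.3620 m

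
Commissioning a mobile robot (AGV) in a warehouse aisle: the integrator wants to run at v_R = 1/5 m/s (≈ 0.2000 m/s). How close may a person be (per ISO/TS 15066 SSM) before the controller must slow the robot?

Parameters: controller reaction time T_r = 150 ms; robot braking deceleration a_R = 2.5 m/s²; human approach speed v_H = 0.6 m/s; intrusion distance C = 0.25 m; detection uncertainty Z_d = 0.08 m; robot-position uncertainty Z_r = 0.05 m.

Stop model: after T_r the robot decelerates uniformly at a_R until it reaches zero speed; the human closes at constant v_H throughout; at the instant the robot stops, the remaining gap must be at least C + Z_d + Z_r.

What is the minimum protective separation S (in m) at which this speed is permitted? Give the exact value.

S_min = 139/250 m = 0.5560 m

stop time T_s = (1/5)/(5/2) = 0.0800 s
robot covers v_R·T_r = 0.2000·0.1500 = 0.0300 m before braking
robot covers 0.2000·0.0800 − ½·2.5000·0.0800² = 0.0080 m while stopping
person approaches 0.6000·(0.1500+0.0800) = 0.1380 m
C+Z_d+Z_r = 0.2500+0.0800+0.0500 = 0.3800 m
S_min ≈ 0.0300+0.0080+0.1380+0.3800  ⇒  S_min = 139/250 m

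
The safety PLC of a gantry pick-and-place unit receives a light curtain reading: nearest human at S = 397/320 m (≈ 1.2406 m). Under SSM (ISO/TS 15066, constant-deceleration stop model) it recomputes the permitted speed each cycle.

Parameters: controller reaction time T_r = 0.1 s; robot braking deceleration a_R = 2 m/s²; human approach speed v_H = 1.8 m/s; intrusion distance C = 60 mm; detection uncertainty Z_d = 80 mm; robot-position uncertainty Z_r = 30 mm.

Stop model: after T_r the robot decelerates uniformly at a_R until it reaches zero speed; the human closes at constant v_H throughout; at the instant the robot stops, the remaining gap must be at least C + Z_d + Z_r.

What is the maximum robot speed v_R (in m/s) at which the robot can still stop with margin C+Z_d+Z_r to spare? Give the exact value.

at the boundary: (1/4)·v² + (1)·v + (-57/64) = 0
  disc = (1)² − 4·(1/4)·(-57/64) = 121/64 ; √disc = 11/8
  v_R = (−(1) + 11/8) / (2·(1/4)) = 3/4 m/s
check:
T_s = v_R/a_R = (3/4)/2 = 0.3750 s
reaction-phase robot travel = 0.7500·0.1000 = 0.0750 m
robot under decel: 0.7500²/(2·2.0000) = 0.1406 m
person approaches 1.8000·(0.1000+0.3750) = 0.8550 m
C+Z_d+Z_r = 0.0600+0.0800+0.0300 = 0.1700 m
sum ≈ 0.0750+0.1406+0.8550+0.1700 ≈ 1.2406 m = S ✓

v_R_max = 3/4 m/s = 0.7500 m/s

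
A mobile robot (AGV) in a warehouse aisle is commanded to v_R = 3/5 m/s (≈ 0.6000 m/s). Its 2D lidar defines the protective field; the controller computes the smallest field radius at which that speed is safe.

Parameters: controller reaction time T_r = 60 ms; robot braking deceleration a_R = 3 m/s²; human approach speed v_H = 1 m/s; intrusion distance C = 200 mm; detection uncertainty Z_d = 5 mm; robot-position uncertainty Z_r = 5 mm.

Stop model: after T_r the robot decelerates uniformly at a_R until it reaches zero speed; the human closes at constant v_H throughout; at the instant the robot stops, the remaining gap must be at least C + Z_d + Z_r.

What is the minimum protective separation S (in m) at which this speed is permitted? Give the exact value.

S_min = 283/500 m = 0.5660 m

stop time T_s = (3/5)/3 = 0.2000 s
robot covers v_R·T_r = 0.6000·0.0600 = 0.0360 m before braking
robot covers 0.6000·0.2000 − ½·3.0000·0.2000² = 0.0600 m while stopping
human over T_r+T_s: 1.0000·(0.0600+0.2000) = 0.2600 m
residual clearance needed = 0.2000+0.0050+0.0050 = 0.2100 m
S_min ≈ 0.0360+0.0600+0.2600+0.2100  ⇒  S_min = 283/500 m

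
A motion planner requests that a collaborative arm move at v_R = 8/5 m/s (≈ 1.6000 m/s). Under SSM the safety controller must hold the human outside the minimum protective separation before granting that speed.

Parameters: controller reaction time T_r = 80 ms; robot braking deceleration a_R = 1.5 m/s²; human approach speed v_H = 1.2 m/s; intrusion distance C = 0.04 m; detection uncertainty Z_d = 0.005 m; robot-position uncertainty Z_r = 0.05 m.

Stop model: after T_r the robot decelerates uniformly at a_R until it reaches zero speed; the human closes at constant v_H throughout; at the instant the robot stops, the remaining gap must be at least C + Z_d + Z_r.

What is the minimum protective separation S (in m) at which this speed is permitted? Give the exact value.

S_min = 7357/3000 m = 2.4523 m

T_s = v_R/a_R = (8/5)/(3/2) = 1.0667 s
robot in T_r: 1.6000·0.0800 = 0.1280 m
robot covers 1.6000·1.0667 − ½·1.5000·1.0667² = 0.8533 m while stopping
person approaches 1.2000·(0.0800+1.0667) = 1.3760 m
C+Z_d+Z_r = 0.0400+0.0050+0.0500 = 0.0950 m
S_min ≈ 0.1280+0.8533+1.3760+0.0950  ⇒  S_min = 7357/3000 m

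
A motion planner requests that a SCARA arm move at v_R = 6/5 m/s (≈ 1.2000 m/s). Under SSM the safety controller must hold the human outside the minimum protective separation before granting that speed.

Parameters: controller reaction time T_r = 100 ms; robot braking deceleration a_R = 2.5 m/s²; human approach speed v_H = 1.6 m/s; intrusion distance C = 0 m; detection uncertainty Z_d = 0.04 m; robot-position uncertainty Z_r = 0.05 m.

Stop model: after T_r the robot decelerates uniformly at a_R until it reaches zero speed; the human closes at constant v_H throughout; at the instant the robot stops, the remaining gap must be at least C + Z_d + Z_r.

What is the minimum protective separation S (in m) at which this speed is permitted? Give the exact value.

S_min = 713/500 m = 1.4260 m

stop time T_s = (6/5)/(5/2) = 0.4800 s
robot in T_r: 1.2000·0.1000 = 0.1200 m
robot covers 1.2000·0.4800 − ½·2.5000·0.4800² = 0.2880 m while stopping
person approaches 1.6000·(0.1000+0.4800) = 0.9280 m
margins: 0.0000+0.0400+0.0500 = 0.0900 m
S_min ≈ 0.1200+0.2880+0.9280+0.0900  ⇒  S_min = 713/500 m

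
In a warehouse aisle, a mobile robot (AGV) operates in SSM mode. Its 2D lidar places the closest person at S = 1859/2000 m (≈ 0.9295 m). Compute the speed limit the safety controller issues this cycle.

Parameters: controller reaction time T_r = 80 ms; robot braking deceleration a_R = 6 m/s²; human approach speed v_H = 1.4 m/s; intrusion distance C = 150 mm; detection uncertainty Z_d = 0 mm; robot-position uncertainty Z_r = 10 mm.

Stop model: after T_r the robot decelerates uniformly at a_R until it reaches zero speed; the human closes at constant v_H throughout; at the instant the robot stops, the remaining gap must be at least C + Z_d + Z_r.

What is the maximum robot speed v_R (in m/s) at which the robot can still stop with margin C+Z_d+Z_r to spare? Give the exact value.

quadratic (1/12)·v² + (47/150)·v + (-263/400) = 0
  disc = (47/150)² − 4·(1/12)·(-263/400) = 28561/90000 ; √disc = 169/300
  v_R = (−(47/150) + 169/300) / (2·(1/12)) = 3/2 m/s
check:
T_s = v_R/a_R = (3/2)/6 = 0.2500 s
robot covers v_R·T_r = 1.5000·0.0800 = 0.1200 m before braking
robot under decel: 1.5000²/(2·6.0000) = 0.1875 m
human closes 1.4000·0.3300 = 0.4620 m
margins: 0.1500+0.0000+0.0100 = 0.1600 m
sum ≈ 0.1200+0.1875+0.4620+0.1600 ≈ 0.9295 m = S ✓

v_R_max = 3/2 m/s = 1.5000 m/s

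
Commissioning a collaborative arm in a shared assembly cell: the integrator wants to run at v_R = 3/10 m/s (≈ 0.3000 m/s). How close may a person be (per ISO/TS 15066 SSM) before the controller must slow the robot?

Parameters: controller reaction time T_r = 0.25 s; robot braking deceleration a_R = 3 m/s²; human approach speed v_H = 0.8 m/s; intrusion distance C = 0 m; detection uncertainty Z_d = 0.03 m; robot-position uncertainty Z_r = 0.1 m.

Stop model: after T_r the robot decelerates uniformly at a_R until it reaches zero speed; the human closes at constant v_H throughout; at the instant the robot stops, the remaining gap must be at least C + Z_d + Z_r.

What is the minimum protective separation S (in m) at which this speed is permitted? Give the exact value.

S_min = 1/2 m = 0.5000 m

stop time T_s = (3/10)/3 = 0.1000 s
robot in T_r: 0.3000·0.2500 = 0.0750 m
robot covers 0.3000·0.1000 − ½·3.0000·0.1000² = 0.0150 m while stopping
person approaches 0.8000·(0.2500+0.1000) = 0.2800 m
residual clearance needed = 0.0000+0.0300+0.1000 = 0.1300 m
S_min ≈ 0.0750+0.0150+0.2800+0.1300  ⇒  S_min = 1/2 m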